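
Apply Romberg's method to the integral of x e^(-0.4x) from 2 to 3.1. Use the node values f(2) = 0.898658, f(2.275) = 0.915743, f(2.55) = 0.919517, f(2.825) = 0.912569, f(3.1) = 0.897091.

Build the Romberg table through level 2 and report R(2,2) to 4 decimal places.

R(0,0) (trapezoid, 1 panel, h=1.1000): 0.987662
R(1,0) (trapezoid, 2 panels, h=0.5500): 0.999565
R(2,0) (trapezoid, 4 panels, h=0.2750): 1.002568
R(1,1) = 0.999565 + (0.999565 − 0.987662)/3 = 1.003533
R(2,1) = 1.002568 + (1.002568 − 0.999565)/3 = 1.003569
R(2,2) = 1.003569 + (1.003569 − 1.003533)/15 = 1.003571

1.0036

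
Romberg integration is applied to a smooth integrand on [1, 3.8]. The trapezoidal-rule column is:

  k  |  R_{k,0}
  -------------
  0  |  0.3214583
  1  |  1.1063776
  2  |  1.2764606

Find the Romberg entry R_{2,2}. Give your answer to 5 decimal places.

Richardson extrapolation on the trapezoidal column (denominator 4−1=3):
R_{1,1} = (4·1.1063776 − 0.3214583) / 3 = 1.3680174
R_{2,1} = (4·1.2764606 − 1.1063776) / 3 = 1.3331549
R_{2,2} = 1.3331549 + (1.3331549 − 1.3680174)/15 = 1.3308307

1.33083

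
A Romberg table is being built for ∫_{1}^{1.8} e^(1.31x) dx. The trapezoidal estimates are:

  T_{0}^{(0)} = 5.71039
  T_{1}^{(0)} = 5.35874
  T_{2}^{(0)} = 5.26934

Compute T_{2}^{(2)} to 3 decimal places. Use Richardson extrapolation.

T_{1}^{(1)} = 5.35874 + (5.35874 − 5.71039)/3 = 5.24152
T_{2}^{(1)} = 5.26934 + (5.26934 − 5.35874)/3 = 5.23954
T_{2}^{(2)} = (16·5.23954 − 5.24152) / 15 = 5.23941
(Column j=1 coincides with Simpson's rule on the same nodes.)

5.239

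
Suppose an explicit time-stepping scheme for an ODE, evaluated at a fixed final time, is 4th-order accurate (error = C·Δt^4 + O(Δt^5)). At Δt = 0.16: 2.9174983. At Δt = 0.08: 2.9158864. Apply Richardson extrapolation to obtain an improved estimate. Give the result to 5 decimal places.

The leading error scales as Δt^4; refining by a factor of 2 reduces it by 2^4 = 16.
Extrapolated value = (16·A(Δt/2) − A(Δt)) / (16 − 1)
= (16·2.9158864 − 2.9174983) / 15
= 43.7366841 / 15 = 2.9157789

2.91578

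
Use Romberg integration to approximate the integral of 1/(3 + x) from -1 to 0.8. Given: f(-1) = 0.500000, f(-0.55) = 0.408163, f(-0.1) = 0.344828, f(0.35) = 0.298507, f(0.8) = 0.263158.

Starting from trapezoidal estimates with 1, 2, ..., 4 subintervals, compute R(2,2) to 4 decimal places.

R(0,0) (trapezoid, 1 panel, h=1.8000): 0.686842
R(1,0) (trapezoid, 2 panels, h=0.9000): 0.653766
R(2,0) (trapezoid, 4 panels, h=0.4500): 0.644885
R(1,1) = 0.653766 + (0.653766 − 0.686842)/3 = 0.642741
R(2,1) = 0.644885 + (0.644885 − 0.653766)/3 = 0.641925
R(2,2) = 0.641925 + (0.641925 − 0.642741)/15 = 0.641871

0.6419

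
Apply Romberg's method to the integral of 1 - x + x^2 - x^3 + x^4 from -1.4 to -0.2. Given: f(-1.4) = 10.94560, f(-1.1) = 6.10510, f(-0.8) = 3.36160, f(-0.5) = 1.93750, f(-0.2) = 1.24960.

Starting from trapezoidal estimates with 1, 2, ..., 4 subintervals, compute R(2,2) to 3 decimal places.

5.108

R(0,0) (trapezoid, 1 panel, h=1.2000): 7.31712
R(1,0) (trapezoid, 2 panels, h=0.6000): 5.67552
R(2,0) (trapezoid, 4 panels, h=0.3000): 5.25054
R(1,1) = 5.67552 + (5.67552 − 7.31712)/3 = 5.12832
R(2,1) = 5.25054 + (5.25054 − 5.67552)/3 = 5.10888
R(2,2) = 5.10888 + (5.10888 − 5.12832)/15 = 5.10758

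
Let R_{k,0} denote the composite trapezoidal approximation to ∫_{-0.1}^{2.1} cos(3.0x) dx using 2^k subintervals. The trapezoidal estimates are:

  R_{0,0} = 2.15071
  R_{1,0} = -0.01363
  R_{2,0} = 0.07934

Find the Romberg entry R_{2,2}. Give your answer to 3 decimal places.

Richardson extrapolation on the trapezoidal column (denominator 4−1=3):
R_{1,1} = (4·(-0.01363) − 2.15071) / 3 = -0.73508
R_{2,1} = (4·0.07934 − (-0.01363)) / 3 = 0.11033
R_{2,2} = (16·0.11033 − (-0.73508)) / 15 = 0.16669

0.167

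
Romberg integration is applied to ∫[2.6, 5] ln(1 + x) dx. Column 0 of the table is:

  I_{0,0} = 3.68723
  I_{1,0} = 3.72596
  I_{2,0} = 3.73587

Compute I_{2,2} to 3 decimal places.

I_{1,1} = 3.72596 + (3.72596 − 3.68723)/3 = 3.73887
I_{2,1} = 3.73587 + (3.73587 − 3.72596)/3 = 3.73917
I_{2,2} = (16·3.73917 − 3.73887) / 15 = 3.73919

3.739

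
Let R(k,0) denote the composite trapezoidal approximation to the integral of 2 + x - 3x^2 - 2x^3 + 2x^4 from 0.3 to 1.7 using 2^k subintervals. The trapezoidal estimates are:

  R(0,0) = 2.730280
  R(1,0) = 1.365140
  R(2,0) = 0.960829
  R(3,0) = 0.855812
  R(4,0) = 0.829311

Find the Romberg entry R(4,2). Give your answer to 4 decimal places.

R(3,1) = 0.855812 + (0.855812 − 0.960829)/3 = 0.820806
R(4,1) = (4·0.829311 − 0.855812) / 3 = 0.820477
R(4,2) = 0.820477 + (0.820477 − 0.820806)/15 = 0.820455

0.8205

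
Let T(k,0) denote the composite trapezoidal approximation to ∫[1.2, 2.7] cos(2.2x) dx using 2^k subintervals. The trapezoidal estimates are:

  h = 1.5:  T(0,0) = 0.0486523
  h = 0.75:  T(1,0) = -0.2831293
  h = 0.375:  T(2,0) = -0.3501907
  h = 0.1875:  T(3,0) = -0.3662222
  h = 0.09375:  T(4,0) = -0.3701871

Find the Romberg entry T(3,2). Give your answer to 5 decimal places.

T(2,1) = -0.3501907 + (-0.3501907 − (-0.2831293))/3 = -0.3725445
T(3,1) = (4·(-0.3662222) − (-0.3501907)) / 3 = -0.3715660
T(3,2) = -0.3715660 + (-0.3715660 − (-0.3725445))/15 = -0.3715008

-0.37150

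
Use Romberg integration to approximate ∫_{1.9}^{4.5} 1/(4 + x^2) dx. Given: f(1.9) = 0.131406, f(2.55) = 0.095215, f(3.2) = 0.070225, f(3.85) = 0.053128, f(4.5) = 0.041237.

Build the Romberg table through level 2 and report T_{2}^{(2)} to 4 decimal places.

0.1964

T_{0}^{(0)} (trapezoid, 1 panel, h=2.6000): 0.224436
T_{1}^{(0)} (trapezoid, 2 panels, h=1.3000): 0.203510
T_{2}^{(0)} (trapezoid, 4 panels, h=0.6500): 0.198178
T_{1}^{(1)} = 0.203510 + (0.203510 − 0.224436)/3 = 0.196535
T_{2}^{(1)} = 0.198178 + (0.198178 − 0.203510)/3 = 0.196401
T_{2}^{(2)} = 0.196401 + (0.196401 − 0.196535)/15 = 0.196392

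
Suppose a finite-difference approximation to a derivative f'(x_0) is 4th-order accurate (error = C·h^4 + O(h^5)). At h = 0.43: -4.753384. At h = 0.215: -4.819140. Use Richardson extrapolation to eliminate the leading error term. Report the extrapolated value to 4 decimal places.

The leading error scales as h^4; refining by a factor of 2 reduces it by 2^4 = 16.
Extrapolated value = (16·A(h/2) − A(h)) / (16 − 1)
= (16·(-4.819140) − (-4.753384)) / 15
= -72.352856 / 15 = -4.823524

-4.8235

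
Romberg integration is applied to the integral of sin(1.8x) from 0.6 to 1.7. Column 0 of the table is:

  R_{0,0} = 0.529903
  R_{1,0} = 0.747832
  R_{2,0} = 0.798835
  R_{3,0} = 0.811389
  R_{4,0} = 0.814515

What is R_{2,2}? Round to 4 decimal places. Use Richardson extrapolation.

0.8155

Richardson extrapolation on the trapezoidal column (denominator 4−1=3):
R_{1,1} = 0.747832 + (0.747832 − 0.529903)/3 = 0.820475
R_{2,1} = (4·0.798835 − 0.747832) / 3 = 0.815836
R_{2,2} = (16·0.815836 − 0.820475) / 15 = 0.815527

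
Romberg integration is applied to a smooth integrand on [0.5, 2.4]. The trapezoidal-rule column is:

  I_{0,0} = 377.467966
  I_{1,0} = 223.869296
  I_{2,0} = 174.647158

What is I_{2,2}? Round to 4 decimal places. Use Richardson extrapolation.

I_{1,1} = 223.869296 + (223.869296 − 377.467966)/3 = 172.669739
I_{2,1} = (4·174.647158 − 223.869296) / 3 = 158.239779
I_{2,2} = (16·158.239779 − 172.669739) / 15 = 157.277782

157.2778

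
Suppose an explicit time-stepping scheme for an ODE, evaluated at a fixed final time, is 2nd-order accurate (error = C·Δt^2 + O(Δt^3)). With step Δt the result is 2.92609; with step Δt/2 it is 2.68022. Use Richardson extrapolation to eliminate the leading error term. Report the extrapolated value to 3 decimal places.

The leading error scales as Δt^2; refining by a factor of 2 reduces it by 2^2 = 4.
Extrapolated value = (4·A(Δt/2) − A(Δt)) / (4 − 1)
= (4·2.68022 − 2.92609) / 3
= 7.79479 / 3 = 2.59826

2.598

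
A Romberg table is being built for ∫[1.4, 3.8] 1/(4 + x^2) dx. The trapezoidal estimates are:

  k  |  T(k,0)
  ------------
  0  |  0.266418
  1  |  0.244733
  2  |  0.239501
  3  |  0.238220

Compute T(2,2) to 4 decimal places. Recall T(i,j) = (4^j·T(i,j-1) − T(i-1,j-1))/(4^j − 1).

0.2378

T(1,1) = (4·0.244733 − 0.266418) / 3 = 0.237505
T(2,1) = 0.239501 + (0.239501 − 0.244733)/3 = 0.237757
T(2,2) = (16·0.237757 − 0.237505) / 15 = 0.237774
(Column j=1 coincides with Simpson's rule on the same nodes.)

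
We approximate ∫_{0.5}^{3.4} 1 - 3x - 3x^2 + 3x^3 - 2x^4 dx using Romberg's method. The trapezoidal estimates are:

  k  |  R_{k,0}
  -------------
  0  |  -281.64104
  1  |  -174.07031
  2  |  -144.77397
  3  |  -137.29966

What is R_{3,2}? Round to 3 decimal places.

-134.795

Richardson extrapolation on the trapezoidal column (denominator 4−1=3):
R_{2,1} = -144.77397 + (-144.77397 − (-174.07031))/3 = -135.00852
R_{3,1} = -137.29966 + (-137.29966 − (-144.77397))/3 = -134.80822
R_{3,2} = (16·(-134.80822) − (-135.00852)) / 15 = -134.79487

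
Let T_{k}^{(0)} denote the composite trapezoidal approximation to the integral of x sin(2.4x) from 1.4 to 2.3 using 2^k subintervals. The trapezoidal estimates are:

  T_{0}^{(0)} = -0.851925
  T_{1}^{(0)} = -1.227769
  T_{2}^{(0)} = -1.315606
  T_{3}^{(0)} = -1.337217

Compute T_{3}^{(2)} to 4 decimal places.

Richardson extrapolation on the trapezoidal column (denominator 4−1=3):
T_{2}^{(1)} = (4·(-1.315606) − (-1.227769)) / 3 = -1.344885
T_{3}^{(1)} = (4·(-1.337217) − (-1.315606)) / 3 = -1.344421
T_{3}^{(2)} = -1.344421 + (-1.344421 − (-1.344885))/15 = -1.344390
(Column j=1 coincides with Simpson's rule on the same nodes.)

-1.3444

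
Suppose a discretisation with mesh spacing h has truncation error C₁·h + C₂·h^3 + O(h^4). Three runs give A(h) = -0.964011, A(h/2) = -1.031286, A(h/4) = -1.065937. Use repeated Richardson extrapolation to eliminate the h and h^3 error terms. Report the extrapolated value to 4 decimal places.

First eliminate the h term (factor 2^1 = 2):
  B₁ = (2·(-1.031286) − (-0.964011))/1 = -1.098561
  B₂ = (2·(-1.065937) − (-1.031286))/1 = -1.100588
Then eliminate the h^3 term (factor 2^3 = 8):
  (8·(-1.100588) − (-1.098561))/7 = -1.100878

-1.1009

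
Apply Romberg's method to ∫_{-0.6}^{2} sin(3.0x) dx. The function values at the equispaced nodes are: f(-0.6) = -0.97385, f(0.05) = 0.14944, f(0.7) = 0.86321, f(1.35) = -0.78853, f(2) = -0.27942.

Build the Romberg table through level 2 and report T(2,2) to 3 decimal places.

T(0,0) (trapezoid, 1 panel, h=2.6000): -1.62925
T(1,0) (trapezoid, 2 panels, h=1.3000): 0.30755
T(2,0) (trapezoid, 4 panels, h=0.6500): -0.26163
T(1,1) = 0.30755 + (0.30755 − (-1.62925))/3 = 0.95315
T(2,1) = -0.26163 + (-0.26163 − 0.30755)/3 = -0.45136
T(2,2) = -0.45136 + (-0.45136 − 0.95315)/15 = -0.54499

-0.545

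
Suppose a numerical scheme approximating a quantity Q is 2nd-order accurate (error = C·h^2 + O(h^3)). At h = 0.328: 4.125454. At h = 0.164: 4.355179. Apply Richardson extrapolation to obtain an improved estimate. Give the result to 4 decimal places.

The leading error scales as h^2; refining by a factor of 2 reduces it by 2^2 = 4.
Extrapolated value = (4·A(h/2) − A(h)) / (4 − 1)
= (4·4.355179 − 4.125454) / 3
= 13.295262 / 3 = 4.431754

4.4318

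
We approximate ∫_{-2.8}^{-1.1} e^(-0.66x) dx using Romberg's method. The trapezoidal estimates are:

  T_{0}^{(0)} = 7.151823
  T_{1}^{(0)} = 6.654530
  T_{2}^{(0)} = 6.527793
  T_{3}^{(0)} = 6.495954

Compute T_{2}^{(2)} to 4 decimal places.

6.4853

Richardson extrapolation on the trapezoidal column (denominator 4−1=3):
T_{1}^{(1)} = (4·6.654530 − 7.151823) / 3 = 6.488766
T_{2}^{(1)} = 6.527793 + (6.527793 − 6.654530)/3 = 6.485547
T_{2}^{(2)} = 6.485547 + (6.485547 − 6.488766)/15 = 6.485332
(Column j=1 coincides with Simpson's rule on the same nodes.)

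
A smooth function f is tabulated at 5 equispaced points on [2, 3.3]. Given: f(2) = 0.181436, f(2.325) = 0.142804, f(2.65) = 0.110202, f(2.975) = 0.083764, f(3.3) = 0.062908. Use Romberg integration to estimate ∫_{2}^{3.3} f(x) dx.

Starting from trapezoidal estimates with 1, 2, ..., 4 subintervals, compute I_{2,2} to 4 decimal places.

I_{0,0} (trapezoid, 1 panel, h=1.3000): 0.158824
I_{1,0} (trapezoid, 2 panels, h=0.6500): 0.151043
I_{2,0} (trapezoid, 4 panels, h=0.3250): 0.149156
I_{1,1} = 0.151043 + (0.151043 − 0.158824)/3 = 0.148449
I_{2,1} = 0.149156 + (0.149156 − 0.151043)/3 = 0.148527
I_{2,2} = 0.148527 + (0.148527 − 0.148449)/15 = 0.148532

0.1485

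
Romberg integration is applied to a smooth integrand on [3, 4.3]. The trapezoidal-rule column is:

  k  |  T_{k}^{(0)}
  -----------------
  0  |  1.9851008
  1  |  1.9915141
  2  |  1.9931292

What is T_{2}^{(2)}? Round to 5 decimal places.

Richardson extrapolation on the trapezoidal column (denominator 4−1=3):
T_{1}^{(1)} = 1.9915141 + (1.9915141 − 1.9851008)/3 = 1.9936519
T_{2}^{(1)} = (4·1.9931292 − 1.9915141) / 3 = 1.9936676
T_{2}^{(2)} = (16·1.9936676 − 1.9936519) / 15 = 1.9936686

1.99367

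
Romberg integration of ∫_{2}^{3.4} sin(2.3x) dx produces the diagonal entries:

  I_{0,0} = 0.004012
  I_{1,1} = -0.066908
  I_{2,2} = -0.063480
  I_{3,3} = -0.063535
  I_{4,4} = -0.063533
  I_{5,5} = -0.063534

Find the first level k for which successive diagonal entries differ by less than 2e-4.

|I_{1,1} − I_{0,0}| = 0.070920 ≥ 2e-4
|I_{2,2} − I_{1,1}| = 0.003428 ≥ 2e-4
|I_{3,3} − I_{2,2}| = 0.000055 < 2e-4

k = 3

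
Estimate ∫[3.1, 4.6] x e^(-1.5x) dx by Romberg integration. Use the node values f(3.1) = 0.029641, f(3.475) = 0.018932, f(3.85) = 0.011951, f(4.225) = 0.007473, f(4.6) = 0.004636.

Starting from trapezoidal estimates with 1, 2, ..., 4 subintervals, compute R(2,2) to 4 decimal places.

R(0,0) (trapezoid, 1 panel, h=1.5000): 0.025708
R(1,0) (trapezoid, 2 panels, h=0.7500): 0.021817
R(2,0) (trapezoid, 4 panels, h=0.3750): 0.020810
R(1,1) = 0.021817 + (0.021817 − 0.025708)/3 = 0.020520
R(2,1) = 0.020810 + (0.020810 − 0.021817)/3 = 0.020474
R(2,2) = 0.020474 + (0.020474 − 0.020520)/15 = 0.020471

0.0205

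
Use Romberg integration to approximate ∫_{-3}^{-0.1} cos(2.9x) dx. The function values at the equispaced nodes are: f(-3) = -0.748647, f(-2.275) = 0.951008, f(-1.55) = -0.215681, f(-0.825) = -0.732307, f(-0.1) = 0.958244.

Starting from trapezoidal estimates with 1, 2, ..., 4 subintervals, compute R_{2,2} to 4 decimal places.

R_{0,0} (trapezoid, 1 panel, h=2.9000): 0.303916
R_{1,0} (trapezoid, 2 panels, h=1.4500): -0.160780
R_{2,0} (trapezoid, 4 panels, h=0.7250): 0.078168
R_{1,1} = -0.160780 + (-0.160780 − 0.303916)/3 = -0.315679
R_{2,1} = 0.078168 + (0.078168 − (-0.160780))/3 = 0.157817
R_{2,2} = 0.157817 + (0.157817 − (-0.315679))/15 = 0.189383

0.1894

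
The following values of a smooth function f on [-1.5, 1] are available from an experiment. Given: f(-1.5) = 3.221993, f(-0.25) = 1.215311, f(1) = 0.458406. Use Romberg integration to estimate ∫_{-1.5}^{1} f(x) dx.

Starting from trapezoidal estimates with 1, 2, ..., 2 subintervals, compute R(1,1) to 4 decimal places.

3.5590

R(0,0) (trapezoid, 1 panel, h=2.5000): 4.600499
R(1,0) (trapezoid, 2 panels, h=1.2500): 3.819388
R(1,1) = 3.819388 + (3.819388 − 4.600499)/3 = 3.559018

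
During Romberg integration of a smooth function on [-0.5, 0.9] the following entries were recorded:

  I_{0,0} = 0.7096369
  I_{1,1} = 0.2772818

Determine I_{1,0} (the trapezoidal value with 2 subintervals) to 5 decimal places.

From I_{1,1} = (4·I_{1,0} − I_{0,0})/3, solve for I_{1,0}:
4·I_{1,0} = 3·0.2772818 + 0.7096369 = 1.5414823
I_{1,0} = 0.3853706

0.38537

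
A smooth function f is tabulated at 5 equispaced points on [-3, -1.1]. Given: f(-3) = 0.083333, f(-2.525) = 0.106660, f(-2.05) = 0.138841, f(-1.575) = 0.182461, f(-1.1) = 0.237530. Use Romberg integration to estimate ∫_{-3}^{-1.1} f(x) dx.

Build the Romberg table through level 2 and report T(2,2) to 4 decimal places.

0.2779

T(0,0) (trapezoid, 1 panel, h=1.9000): 0.304820
T(1,0) (trapezoid, 2 panels, h=0.9500): 0.284309
T(2,0) (trapezoid, 4 panels, h=0.4750): 0.279487
T(1,1) = 0.284309 + (0.284309 − 0.304820)/3 = 0.277472
T(2,1) = 0.279487 + (0.279487 − 0.284309)/3 = 0.277880
T(2,2) = 0.277880 + (0.277880 − 0.277472)/15 = 0.277907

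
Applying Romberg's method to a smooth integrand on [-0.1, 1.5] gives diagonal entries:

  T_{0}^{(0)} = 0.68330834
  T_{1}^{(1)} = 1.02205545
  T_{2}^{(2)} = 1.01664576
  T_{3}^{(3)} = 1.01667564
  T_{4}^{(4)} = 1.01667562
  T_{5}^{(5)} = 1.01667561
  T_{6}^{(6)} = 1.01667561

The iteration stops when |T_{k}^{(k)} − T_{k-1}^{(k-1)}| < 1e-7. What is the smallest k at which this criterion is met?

|T_{1}^{(1)} − T_{0}^{(0)}| = 0.33874711 ≥ 1e-7
|T_{2}^{(2)} − T_{1}^{(1)}| = 0.00540969 ≥ 1e-7
|T_{3}^{(3)} − T_{2}^{(2)}| = 0.00002988 ≥ 1e-7
|T_{4}^{(4)} − T_{3}^{(3)}| = 0.00000002 < 1e-7

k = 4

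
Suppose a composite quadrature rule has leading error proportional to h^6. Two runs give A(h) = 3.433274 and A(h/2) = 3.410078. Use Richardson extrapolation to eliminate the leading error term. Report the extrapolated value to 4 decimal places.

3.4097

The leading error scales as h^6; refining by a factor of 2 reduces it by 2^6 = 64.
Extrapolated value = (64·A(h/2) − A(h)) / (64 − 1)
= (64·3.410078 − 3.433274) / 63
= 214.811718 / 63 = 3.409710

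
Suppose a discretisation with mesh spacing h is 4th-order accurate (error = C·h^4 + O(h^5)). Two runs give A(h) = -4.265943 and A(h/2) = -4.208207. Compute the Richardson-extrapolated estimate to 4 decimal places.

The leading error scales as h^4; refining by a factor of 2 reduces it by 2^4 = 16.
Extrapolated value = (16·A(h/2) − A(h)) / (16 − 1)
= (16·(-4.208207) − (-4.265943)) / 15
= -63.065369 / 15 = -4.204358

-4.2044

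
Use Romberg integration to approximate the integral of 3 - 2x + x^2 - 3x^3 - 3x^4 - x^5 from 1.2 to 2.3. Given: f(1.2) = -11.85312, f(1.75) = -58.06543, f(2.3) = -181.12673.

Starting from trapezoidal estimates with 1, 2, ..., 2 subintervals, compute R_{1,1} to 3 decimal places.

R_{0,0} (trapezoid, 1 panel, h=1.1000): -106.13892
R_{1,0} (trapezoid, 2 panels, h=0.5500): -85.00545
R_{1,1} = -85.00545 + (-85.00545 − (-106.13892))/3 = -77.96096

-77.961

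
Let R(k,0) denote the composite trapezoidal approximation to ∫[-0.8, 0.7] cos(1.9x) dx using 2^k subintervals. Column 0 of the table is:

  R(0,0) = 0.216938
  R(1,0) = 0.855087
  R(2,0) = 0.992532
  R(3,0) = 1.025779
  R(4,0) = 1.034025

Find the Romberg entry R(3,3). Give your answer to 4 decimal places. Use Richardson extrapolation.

Richardson extrapolation on the trapezoidal column (denominator 4−1=3):
R(1,1) = 0.855087 + (0.855087 − 0.216938)/3 = 1.067803
R(2,1) = 0.992532 + (0.992532 − 0.855087)/3 = 1.038347
R(3,1) = (4·1.025779 − 0.992532) / 3 = 1.036861
R(2,2) = (16·1.038347 − 1.067803) / 15 = 1.036383
R(3,2) = (16·1.036861 − 1.038347) / 15 = 1.036762
R(3,3) = (64·1.036762 − 1.036383) / 63 = 1.036768

1.0368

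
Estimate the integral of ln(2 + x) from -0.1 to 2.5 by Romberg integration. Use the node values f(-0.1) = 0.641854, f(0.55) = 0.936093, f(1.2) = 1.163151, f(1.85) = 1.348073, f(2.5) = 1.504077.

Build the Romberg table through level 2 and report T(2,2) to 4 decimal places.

T(0,0) (trapezoid, 1 panel, h=2.6000): 2.789710
T(1,0) (trapezoid, 2 panels, h=1.3000): 2.906951
T(2,0) (trapezoid, 4 panels, h=0.6500): 2.938184
T(1,1) = 2.906951 + (2.906951 − 2.789710)/3 = 2.946031
T(2,1) = 2.938184 + (2.938184 − 2.906951)/3 = 2.948595
T(2,2) = 2.948595 + (2.948595 − 2.946031)/15 = 2.948766

2.9488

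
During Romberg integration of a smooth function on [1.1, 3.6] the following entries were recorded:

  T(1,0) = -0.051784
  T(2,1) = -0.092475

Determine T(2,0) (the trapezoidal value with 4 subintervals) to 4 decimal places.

From T(2,1) = (4·T(2,0) − T(1,0))/3, solve for T(2,0):
4·T(2,0) = 3·(-0.092475) + (-0.051784) = -0.329209
T(2,0) = -0.082302

-0.0823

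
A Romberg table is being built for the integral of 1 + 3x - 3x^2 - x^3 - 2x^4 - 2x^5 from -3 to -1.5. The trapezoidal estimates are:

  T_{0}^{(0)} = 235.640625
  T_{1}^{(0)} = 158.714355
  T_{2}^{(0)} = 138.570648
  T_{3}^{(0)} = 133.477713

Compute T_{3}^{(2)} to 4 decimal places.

Richardson extrapolation on the trapezoidal column (denominator 4−1=3):
T_{2}^{(1)} = (4·138.570648 − 158.714355) / 3 = 131.856079
T_{3}^{(1)} = 133.477713 + (133.477713 − 138.570648)/3 = 131.780068
T_{3}^{(2)} = (16·131.780068 − 131.856079) / 15 = 131.775001

131.7750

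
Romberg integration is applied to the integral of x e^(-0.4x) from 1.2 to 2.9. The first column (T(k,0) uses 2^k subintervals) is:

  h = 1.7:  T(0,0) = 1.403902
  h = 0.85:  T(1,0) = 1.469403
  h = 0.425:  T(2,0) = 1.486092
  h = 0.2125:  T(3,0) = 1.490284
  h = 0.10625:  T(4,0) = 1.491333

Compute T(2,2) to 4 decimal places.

Richardson extrapolation on the trapezoidal column (denominator 4−1=3):
T(1,1) = (4·1.469403 − 1.403902) / 3 = 1.491237
T(2,1) = 1.486092 + (1.486092 − 1.469403)/3 = 1.491655
T(2,2) = (16·1.491655 − 1.491237) / 15 = 1.491683

1.4917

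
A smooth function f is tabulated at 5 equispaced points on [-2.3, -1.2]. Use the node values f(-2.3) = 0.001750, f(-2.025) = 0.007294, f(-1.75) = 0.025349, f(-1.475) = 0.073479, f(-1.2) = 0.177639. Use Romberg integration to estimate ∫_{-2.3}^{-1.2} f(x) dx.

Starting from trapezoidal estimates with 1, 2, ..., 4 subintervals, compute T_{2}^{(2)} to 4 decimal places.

T_{0}^{(0)} (trapezoid, 1 panel, h=1.1000): 0.098664
T_{1}^{(0)} (trapezoid, 2 panels, h=0.5500): 0.063274
T_{2}^{(0)} (trapezoid, 4 panels, h=0.2750): 0.053850
T_{1}^{(1)} = 0.063274 + (0.063274 − 0.098664)/3 = 0.051477
T_{2}^{(1)} = 0.053850 + (0.053850 − 0.063274)/3 = 0.050709
T_{2}^{(2)} = 0.050709 + (0.050709 − 0.051477)/15 = 0.050658

0.0507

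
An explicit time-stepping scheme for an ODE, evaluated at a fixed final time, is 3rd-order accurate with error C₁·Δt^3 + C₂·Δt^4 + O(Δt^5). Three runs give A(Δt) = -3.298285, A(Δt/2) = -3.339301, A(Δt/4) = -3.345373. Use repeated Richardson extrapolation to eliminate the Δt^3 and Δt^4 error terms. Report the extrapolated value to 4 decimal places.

-3.3463

First eliminate the Δt^3 term (factor 2^3 = 8):
  B₁ = (8·(-3.339301) − (-3.298285))/7 = -3.345160
  B₂ = (8·(-3.345373) − (-3.339301))/7 = -3.346240
Then eliminate the Δt^4 term (factor 2^4 = 16):
  (16·(-3.346240) − (-3.345160))/15 = -3.346312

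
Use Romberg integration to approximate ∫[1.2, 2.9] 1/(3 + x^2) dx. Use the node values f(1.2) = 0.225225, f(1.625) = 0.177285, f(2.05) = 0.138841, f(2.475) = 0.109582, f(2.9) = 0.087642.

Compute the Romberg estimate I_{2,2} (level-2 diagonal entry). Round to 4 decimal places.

0.2462

I_{0,0} (trapezoid, 1 panel, h=1.7000): 0.265937
I_{1,0} (trapezoid, 2 panels, h=0.8500): 0.250983
I_{2,0} (trapezoid, 4 panels, h=0.4250): 0.247410
I_{1,1} = 0.250983 + (0.250983 − 0.265937)/3 = 0.245998
I_{2,1} = 0.247410 + (0.247410 − 0.250983)/3 = 0.246219
I_{2,2} = 0.246219 + (0.246219 − 0.245998)/15 = 0.246234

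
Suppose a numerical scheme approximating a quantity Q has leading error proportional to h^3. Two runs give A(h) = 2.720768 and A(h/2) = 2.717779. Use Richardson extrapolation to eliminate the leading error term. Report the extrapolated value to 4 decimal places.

The leading error scales as h^3; refining by a factor of 2 reduces it by 2^3 = 8.
Extrapolated value = (8·A(h/2) − A(h)) / (8 − 1)
= (8·2.717779 − 2.720768) / 7
= 19.021464 / 7 = 2.717352

2.7174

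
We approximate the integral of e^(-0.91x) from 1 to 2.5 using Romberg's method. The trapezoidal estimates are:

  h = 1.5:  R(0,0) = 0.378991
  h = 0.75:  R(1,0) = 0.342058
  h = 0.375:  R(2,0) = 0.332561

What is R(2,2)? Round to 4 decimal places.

R(1,1) = 0.342058 + (0.342058 − 0.378991)/3 = 0.329747
R(2,1) = (4·0.332561 − 0.342058) / 3 = 0.329395
R(2,2) = 0.329395 + (0.329395 − 0.329747)/15 = 0.329372

0.3294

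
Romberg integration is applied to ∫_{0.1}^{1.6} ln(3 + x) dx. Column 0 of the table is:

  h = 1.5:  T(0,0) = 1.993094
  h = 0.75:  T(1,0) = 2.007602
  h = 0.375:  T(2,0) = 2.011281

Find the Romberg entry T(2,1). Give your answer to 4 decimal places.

T(2,1) = 2.011281 + (2.011281 − 2.007602)/3 = 2.012507
(Column j=1 coincides with Simpson's rule on the same nodes.)

2.0125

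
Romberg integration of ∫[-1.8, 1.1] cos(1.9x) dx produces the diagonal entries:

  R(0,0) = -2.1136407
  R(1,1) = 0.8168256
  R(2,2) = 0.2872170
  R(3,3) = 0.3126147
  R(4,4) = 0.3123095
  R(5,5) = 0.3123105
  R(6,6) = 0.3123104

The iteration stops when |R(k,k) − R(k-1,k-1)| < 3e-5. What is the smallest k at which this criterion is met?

k = 5

|R(1,1) − R(0,0)| = 2.9304663 ≥ 3e-5
|R(2,2) − R(1,1)| = 0.5296086 ≥ 3e-5
|R(3,3) − R(2,2)| = 0.0253977 ≥ 3e-5
|R(4,4) − R(3,3)| = 0.0003052 ≥ 3e-5
|R(5,5) − R(4,4)| = 0.0000010 < 3e-5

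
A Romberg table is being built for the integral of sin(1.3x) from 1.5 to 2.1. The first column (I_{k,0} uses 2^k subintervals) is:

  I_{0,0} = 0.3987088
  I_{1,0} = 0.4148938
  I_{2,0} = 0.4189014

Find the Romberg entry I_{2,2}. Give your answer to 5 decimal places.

Richardson extrapolation on the trapezoidal column (denominator 4−1=3):
I_{1,1} = 0.4148938 + (0.4148938 − 0.3987088)/3 = 0.4202888
I_{2,1} = 0.4189014 + (0.4189014 − 0.4148938)/3 = 0.4202373
I_{2,2} = 0.4202373 + (0.4202373 − 0.4202888)/15 = 0.4202339
(Column j=1 coincides with Simpson's rule on the same nodes.)

0.42023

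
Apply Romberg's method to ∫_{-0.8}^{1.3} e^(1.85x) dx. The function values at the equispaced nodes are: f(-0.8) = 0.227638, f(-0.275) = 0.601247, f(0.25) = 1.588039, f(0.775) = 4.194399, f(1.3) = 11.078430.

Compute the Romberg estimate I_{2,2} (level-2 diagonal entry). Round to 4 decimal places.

I_{0,0} (trapezoid, 1 panel, h=2.1000): 11.871371
I_{1,0} (trapezoid, 2 panels, h=1.0500): 7.603127
I_{2,0} (trapezoid, 4 panels, h=0.5250): 6.319277
I_{1,1} = 7.603127 + (7.603127 − 11.871371)/3 = 6.180379
I_{2,1} = 6.319277 + (6.319277 − 7.603127)/3 = 5.891327
I_{2,2} = 5.891327 + (5.891327 − 6.180379)/15 = 5.872057

5.8721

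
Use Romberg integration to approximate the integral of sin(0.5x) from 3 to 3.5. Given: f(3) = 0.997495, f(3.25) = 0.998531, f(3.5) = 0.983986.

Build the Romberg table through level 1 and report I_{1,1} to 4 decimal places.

I_{0,0} (trapezoid, 1 panel, h=0.5000): 0.495370
I_{1,0} (trapezoid, 2 panels, h=0.2500): 0.497318
I_{1,1} = 0.497318 + (0.497318 − 0.495370)/3 = 0.497967

0.4980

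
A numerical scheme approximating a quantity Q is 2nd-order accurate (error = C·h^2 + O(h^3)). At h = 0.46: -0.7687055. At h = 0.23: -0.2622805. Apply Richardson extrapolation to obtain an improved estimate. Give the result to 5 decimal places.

The leading error scales as h^2; refining by a factor of 2 reduces it by 2^2 = 4.
Extrapolated value = (4·A(h/2) − A(h)) / (4 − 1)
= (4·(-0.2622805) − (-0.7687055)) / 3
= -0.2804165 / 3 = -0.0934722

-0.09347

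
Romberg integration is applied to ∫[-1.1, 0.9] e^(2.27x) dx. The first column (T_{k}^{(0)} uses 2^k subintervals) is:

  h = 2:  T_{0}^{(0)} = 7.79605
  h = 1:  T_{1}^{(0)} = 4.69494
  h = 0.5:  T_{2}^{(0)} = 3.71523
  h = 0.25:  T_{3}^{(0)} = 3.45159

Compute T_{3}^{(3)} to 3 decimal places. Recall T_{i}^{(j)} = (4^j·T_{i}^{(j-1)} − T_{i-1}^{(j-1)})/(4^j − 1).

Richardson extrapolation on the trapezoidal column (denominator 4−1=3):
T_{1}^{(1)} = (4·4.69494 − 7.79605) / 3 = 3.66124
T_{2}^{(1)} = 3.71523 + (3.71523 − 4.69494)/3 = 3.38866
T_{3}^{(1)} = 3.45159 + (3.45159 − 3.71523)/3 = 3.36371
T_{2}^{(2)} = (16·3.38866 − 3.66124) / 15 = 3.37049
T_{3}^{(2)} = (16·3.36371 − 3.38866) / 15 = 3.36205
T_{3}^{(3)} = 3.36205 + (3.36205 − 3.37049)/63 = 3.36192

3.362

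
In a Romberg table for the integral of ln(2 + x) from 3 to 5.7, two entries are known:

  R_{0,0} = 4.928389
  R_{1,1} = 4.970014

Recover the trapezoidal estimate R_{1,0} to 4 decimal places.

4.9596

From R_{1,1} = (4·R_{1,0} − R_{0,0})/3, solve for R_{1,0}:
4·R_{1,0} = 3·4.970014 + 4.928389 = 19.838431
R_{1,0} = 4.959608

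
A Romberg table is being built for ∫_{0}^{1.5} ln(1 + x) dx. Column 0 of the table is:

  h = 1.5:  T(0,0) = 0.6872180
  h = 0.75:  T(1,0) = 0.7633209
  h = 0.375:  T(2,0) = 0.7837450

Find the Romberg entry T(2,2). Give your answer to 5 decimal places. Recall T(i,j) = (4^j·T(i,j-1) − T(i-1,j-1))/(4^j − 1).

Richardson extrapolation on the trapezoidal column (denominator 4−1=3):
T(1,1) = (4·0.7633209 − 0.6872180) / 3 = 0.7886885
T(2,1) = 0.7837450 + (0.7837450 − 0.7633209)/3 = 0.7905530
T(2,2) = 0.7905530 + (0.7905530 − 0.7886885)/15 = 0.7906773

0.79068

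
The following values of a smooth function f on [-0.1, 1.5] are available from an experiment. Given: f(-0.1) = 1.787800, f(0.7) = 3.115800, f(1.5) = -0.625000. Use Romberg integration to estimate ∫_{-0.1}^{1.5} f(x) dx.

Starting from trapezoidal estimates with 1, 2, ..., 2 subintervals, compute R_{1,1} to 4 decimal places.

R_{0,0} (trapezoid, 1 panel, h=1.6000): 0.930240
R_{1,0} (trapezoid, 2 panels, h=0.8000): 2.957760
R_{1,1} = 2.957760 + (2.957760 − 0.930240)/3 = 3.633600

3.6336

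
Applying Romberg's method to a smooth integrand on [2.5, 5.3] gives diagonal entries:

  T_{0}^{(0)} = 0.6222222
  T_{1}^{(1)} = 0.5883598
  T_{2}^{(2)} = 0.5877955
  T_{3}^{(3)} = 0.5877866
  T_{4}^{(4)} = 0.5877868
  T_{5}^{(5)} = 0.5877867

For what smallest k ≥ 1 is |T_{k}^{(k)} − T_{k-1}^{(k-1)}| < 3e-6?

k = 4

|T_{1}^{(1)} − T_{0}^{(0)}| = 0.0338624 ≥ 3e-6
|T_{2}^{(2)} − T_{1}^{(1)}| = 0.0005643 ≥ 3e-6
|T_{3}^{(3)} − T_{2}^{(2)}| = 0.0000089 ≥ 3e-6
|T_{4}^{(4)} − T_{3}^{(3)}| = 0.0000002 < 3e-6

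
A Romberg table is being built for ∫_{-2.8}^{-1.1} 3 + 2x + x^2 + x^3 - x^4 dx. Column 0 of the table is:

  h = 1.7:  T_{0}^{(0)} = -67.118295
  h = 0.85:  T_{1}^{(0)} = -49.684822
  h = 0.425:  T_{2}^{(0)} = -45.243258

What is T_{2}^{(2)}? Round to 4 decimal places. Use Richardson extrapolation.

-43.7553

Richardson extrapolation on the trapezoidal column (denominator 4−1=3):
T_{1}^{(1)} = (4·(-49.684822) − (-67.118295)) / 3 = -43.873664
T_{2}^{(1)} = -45.243258 + (-45.243258 − (-49.684822))/3 = -43.762737
T_{2}^{(2)} = -43.762737 + (-43.762737 − (-43.873664))/15 = -43.755342
(Column j=1 coincides with Simpson's rule on the same nodes.)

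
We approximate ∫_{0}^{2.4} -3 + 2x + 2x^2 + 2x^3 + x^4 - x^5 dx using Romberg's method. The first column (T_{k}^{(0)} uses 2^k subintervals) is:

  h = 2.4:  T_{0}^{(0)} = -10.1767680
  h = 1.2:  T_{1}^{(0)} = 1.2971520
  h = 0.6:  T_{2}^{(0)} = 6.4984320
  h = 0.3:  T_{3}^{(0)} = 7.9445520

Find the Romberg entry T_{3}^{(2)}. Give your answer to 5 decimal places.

8.43955

Richardson extrapolation on the trapezoidal column (denominator 4−1=3):
T_{2}^{(1)} = (4·6.4984320 − 1.2971520) / 3 = 8.2321920
T_{3}^{(1)} = 7.9445520 + (7.9445520 − 6.4984320)/3 = 8.4265920
T_{3}^{(2)} = 8.4265920 + (8.4265920 − 8.2321920)/15 = 8.4395520
(Column j=1 coincides with Simpson's rule on the same nodes.)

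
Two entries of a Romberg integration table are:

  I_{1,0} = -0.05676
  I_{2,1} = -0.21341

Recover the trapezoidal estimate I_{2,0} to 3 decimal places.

-0.174

From I_{2,1} = (4·I_{2,0} − I_{1,0})/3, solve for I_{2,0}:
4·I_{2,0} = 3·(-0.21341) + (-0.05676) = -0.69699
I_{2,0} = -0.17425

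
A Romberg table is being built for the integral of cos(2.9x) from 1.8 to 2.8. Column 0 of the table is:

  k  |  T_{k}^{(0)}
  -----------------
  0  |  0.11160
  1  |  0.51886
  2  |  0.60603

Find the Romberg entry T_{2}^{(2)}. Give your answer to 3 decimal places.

T_{1}^{(1)} = (4·0.51886 − 0.11160) / 3 = 0.65461
T_{2}^{(1)} = 0.60603 + (0.60603 − 0.51886)/3 = 0.63509
T_{2}^{(2)} = 0.63509 + (0.63509 − 0.65461)/15 = 0.63379

0.634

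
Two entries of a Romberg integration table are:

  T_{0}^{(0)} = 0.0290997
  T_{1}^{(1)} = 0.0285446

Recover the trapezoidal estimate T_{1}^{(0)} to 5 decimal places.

0.02868

From T_{1}^{(1)} = (4·T_{1}^{(0)} − T_{0}^{(0)})/3, solve for T_{1}^{(0)}:
4·T_{1}^{(0)} = 3·0.0285446 + 0.0290997 = 0.1147335
T_{1}^{(0)} = 0.0286834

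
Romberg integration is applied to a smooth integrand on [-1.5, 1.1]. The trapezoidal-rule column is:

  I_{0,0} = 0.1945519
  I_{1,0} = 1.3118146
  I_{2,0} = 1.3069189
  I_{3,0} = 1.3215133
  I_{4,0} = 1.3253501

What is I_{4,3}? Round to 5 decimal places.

I_{2,1} = (4·1.3069189 − 1.3118146) / 3 = 1.3052870
I_{3,1} = (4·1.3215133 − 1.3069189) / 3 = 1.3263781
I_{4,1} = (4·1.3253501 − 1.3215133) / 3 = 1.3266290
I_{3,2} = (16·1.3263781 − 1.3052870) / 15 = 1.3277842
I_{4,2} = (16·1.3266290 − 1.3263781) / 15 = 1.3266457
I_{4,3} = 1.3266457 + (1.3266457 − 1.3277842)/63 = 1.3266276

1.32663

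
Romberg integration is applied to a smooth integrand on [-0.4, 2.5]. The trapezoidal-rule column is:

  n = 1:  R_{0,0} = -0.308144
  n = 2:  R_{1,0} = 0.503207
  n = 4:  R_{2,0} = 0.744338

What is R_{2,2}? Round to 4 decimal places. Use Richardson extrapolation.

0.8281

Richardson extrapolation on the trapezoidal column (denominator 4−1=3):
R_{1,1} = (4·0.503207 − (-0.308144)) / 3 = 0.773657
R_{2,1} = (4·0.744338 − 0.503207) / 3 = 0.824715
R_{2,2} = (16·0.824715 − 0.773657) / 15 = 0.828119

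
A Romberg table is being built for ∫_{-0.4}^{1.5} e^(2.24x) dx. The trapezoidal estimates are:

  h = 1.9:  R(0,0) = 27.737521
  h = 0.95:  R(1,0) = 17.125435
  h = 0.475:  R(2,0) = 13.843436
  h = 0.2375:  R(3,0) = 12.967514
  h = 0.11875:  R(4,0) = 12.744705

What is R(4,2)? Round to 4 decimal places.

R(3,1) = 12.967514 + (12.967514 − 13.843436)/3 = 12.675540
R(4,1) = 12.744705 + (12.744705 − 12.967514)/3 = 12.670435
R(4,2) = 12.670435 + (12.670435 − 12.675540)/15 = 12.670095
(Column j=1 coincides with Simpson's rule on the same nodes.)

12.6701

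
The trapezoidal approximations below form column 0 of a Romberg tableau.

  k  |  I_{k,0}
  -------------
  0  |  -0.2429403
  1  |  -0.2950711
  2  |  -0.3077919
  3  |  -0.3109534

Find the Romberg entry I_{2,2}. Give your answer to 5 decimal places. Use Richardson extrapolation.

Richardson extrapolation on the trapezoidal column (denominator 4−1=3):
I_{1,1} = -0.2950711 + (-0.2950711 − (-0.2429403))/3 = -0.3124480
I_{2,1} = (4·(-0.3077919) − (-0.2950711)) / 3 = -0.3120322
I_{2,2} = (16·(-0.3120322) − (-0.3124480)) / 15 = -0.3120045

-0.31200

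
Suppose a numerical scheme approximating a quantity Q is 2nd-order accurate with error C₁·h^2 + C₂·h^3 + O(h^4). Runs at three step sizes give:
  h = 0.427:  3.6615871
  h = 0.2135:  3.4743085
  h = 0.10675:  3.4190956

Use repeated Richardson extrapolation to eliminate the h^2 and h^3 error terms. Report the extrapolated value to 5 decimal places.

First eliminate the h^2 term (factor 2^2 = 4):
  B₁ = (4·3.4743085 − 3.6615871)/3 = 3.4118823
  B₂ = (4·3.4190956 − 3.4743085)/3 = 3.4006913
Then eliminate the h^3 term (factor 2^3 = 8):
  (8·3.4006913 − 3.4118823)/7 = 3.3990926

3.39909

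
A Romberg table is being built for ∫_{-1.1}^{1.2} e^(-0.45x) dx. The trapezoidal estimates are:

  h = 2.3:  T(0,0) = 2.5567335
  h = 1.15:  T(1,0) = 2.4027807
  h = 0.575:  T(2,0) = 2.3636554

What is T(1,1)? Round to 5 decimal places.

Richardson extrapolation on the trapezoidal column (denominator 4−1=3):
T(1,1) = 2.4027807 + (2.4027807 − 2.5567335)/3 = 2.3514631

2.35146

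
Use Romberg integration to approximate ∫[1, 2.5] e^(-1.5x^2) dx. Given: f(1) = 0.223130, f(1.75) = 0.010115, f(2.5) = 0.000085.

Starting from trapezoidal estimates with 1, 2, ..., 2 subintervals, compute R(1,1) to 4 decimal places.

0.0659

R(0,0) (trapezoid, 1 panel, h=1.5000): 0.167411
R(1,0) (trapezoid, 2 panels, h=0.7500): 0.091292
R(1,1) = 0.091292 + (0.091292 − 0.167411)/3 = 0.065919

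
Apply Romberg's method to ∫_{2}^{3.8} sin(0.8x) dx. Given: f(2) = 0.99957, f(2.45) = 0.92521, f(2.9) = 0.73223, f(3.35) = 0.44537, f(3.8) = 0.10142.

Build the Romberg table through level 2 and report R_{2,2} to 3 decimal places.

R_{0,0} (trapezoid, 1 panel, h=1.8000): 0.99089
R_{1,0} (trapezoid, 2 panels, h=0.9000): 1.15445
R_{2,0} (trapezoid, 4 panels, h=0.4500): 1.19399
R_{1,1} = 1.15445 + (1.15445 − 0.99089)/3 = 1.20897
R_{2,1} = 1.19399 + (1.19399 − 1.15445)/3 = 1.20717
R_{2,2} = 1.20717 + (1.20717 − 1.20897)/15 = 1.20705

1.207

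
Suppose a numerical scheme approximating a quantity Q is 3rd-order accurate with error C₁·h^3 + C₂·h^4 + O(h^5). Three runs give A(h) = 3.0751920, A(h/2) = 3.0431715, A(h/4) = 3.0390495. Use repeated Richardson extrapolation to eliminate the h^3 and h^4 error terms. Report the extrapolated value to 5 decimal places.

3.03845

First eliminate the h^3 term (factor 2^3 = 8):
  B₁ = (8·3.0431715 − 3.0751920)/7 = 3.0385971
  B₂ = (8·3.0390495 − 3.0431715)/7 = 3.0384606
Then eliminate the h^4 term (factor 2^4 = 16):
  (16·3.0384606 − 3.0385971)/15 = 3.0384515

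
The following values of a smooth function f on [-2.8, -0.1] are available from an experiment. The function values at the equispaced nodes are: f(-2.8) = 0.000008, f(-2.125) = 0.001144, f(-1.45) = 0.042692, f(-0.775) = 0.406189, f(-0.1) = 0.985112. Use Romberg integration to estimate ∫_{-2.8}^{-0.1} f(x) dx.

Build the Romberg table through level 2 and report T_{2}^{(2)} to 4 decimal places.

T_{0}^{(0)} (trapezoid, 1 panel, h=2.7000): 1.329912
T_{1}^{(0)} (trapezoid, 2 panels, h=1.3500): 0.722590
T_{2}^{(0)} (trapezoid, 4 panels, h=0.6750): 0.636245
T_{1}^{(1)} = 0.722590 + (0.722590 − 1.329912)/3 = 0.520149
T_{2}^{(1)} = 0.636245 + (0.636245 − 0.722590)/3 = 0.607463
T_{2}^{(2)} = 0.607463 + (0.607463 − 0.520149)/15 = 0.613284

0.6133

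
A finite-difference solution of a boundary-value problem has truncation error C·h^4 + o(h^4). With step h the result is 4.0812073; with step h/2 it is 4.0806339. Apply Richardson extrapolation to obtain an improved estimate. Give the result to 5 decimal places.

4.08060

The leading error scales as h^4; refining by a factor of 2 reduces it by 2^4 = 16.
Extrapolated value = (16·A(h/2) − A(h)) / (16 − 1)
= (16·4.0806339 − 4.0812073) / 15
= 61.2089351 / 15 = 4.0805957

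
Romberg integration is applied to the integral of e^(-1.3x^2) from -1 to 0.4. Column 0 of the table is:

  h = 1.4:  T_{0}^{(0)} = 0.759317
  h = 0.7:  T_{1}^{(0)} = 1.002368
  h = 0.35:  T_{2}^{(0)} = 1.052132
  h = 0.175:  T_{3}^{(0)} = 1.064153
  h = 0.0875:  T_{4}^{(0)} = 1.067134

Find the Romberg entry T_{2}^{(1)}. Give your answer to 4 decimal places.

1.0687

Richardson extrapolation on the trapezoidal column (denominator 4−1=3):
T_{2}^{(1)} = 1.052132 + (1.052132 − 1.002368)/3 = 1.068720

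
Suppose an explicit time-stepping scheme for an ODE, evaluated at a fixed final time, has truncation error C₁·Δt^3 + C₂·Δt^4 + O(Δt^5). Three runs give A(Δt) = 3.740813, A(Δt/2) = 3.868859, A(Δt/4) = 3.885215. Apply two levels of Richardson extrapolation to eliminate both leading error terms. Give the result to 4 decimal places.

3.8876

First eliminate the Δt^3 term (factor 2^3 = 8):
  B₁ = (8·3.868859 − 3.740813)/7 = 3.887151
  B₂ = (8·3.885215 − 3.868859)/7 = 3.887552
Then eliminate the Δt^4 term (factor 2^4 = 16):
  (16·3.887552 − 3.887151)/15 = 3.887579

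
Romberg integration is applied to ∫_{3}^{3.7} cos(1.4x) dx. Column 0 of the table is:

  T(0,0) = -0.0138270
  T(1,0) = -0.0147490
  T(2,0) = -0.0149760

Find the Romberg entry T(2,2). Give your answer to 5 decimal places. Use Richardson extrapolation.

-0.01505

Richardson extrapolation on the trapezoidal column (denominator 4−1=3):
T(1,1) = -0.0147490 + (-0.0147490 − (-0.0138270))/3 = -0.0150563
T(2,1) = (4·(-0.0149760) − (-0.0147490)) / 3 = -0.0150517
T(2,2) = -0.0150517 + (-0.0150517 − (-0.0150563))/15 = -0.0150514
(Column j=1 coincides with Simpson's rule on the same nodes.)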